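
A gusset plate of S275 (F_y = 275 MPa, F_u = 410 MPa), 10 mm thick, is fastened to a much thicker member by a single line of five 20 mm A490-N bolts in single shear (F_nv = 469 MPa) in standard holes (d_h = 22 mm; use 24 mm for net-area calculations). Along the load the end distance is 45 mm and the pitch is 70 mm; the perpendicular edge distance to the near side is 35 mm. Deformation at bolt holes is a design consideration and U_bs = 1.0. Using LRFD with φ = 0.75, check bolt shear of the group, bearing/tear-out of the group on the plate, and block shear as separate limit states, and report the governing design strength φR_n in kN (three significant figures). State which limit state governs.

Bolt shear: A_b = π·20²/4 = 314.2 mm²; R_n = 469 × 314.2 × 5 × 1 / 1000 = 736.7 kN → 0.75 × 736.7 = 553 kN.
Bearing: edge l_c = 34, r_n = 167.3 kN; interior l_c = 48, r_n = 196.8 kN; R_n = 167.3 + 4·196.8 = 954.5 kN → 716 kN.
Block shear: A_gv = 3250, A_nv = 2170, A_nt = 230 mm²; R_n = min(0.6F_uA_nv, 0.6F_yA_gv) + U_bs·F_u·A_nt = 628.1 kN → 471 kN.
Block shear governs: 471 kN.

471 kN (block shear governs)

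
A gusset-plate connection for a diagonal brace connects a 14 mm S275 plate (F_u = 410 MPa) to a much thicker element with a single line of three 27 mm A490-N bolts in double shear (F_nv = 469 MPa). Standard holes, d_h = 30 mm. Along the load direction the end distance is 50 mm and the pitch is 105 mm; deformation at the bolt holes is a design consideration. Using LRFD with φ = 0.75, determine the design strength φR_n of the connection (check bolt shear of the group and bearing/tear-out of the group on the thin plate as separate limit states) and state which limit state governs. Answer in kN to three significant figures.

Bolt shear: A_b = π·27²/4 = 572.6 mm²; R_n = 469 × 572.6 × 3 × 2 / 1000 = 1611 kN → 0.75 × 1611 = 1210 kN.
Bearing (1.2 l_c t F_u ≤ 2.4 d t F_u): upper limit = 2.4·27·14·410 / 1000 = 372 kN.
  Edge l_c = 50 − 30/2 = 35 → r_n = 241.1 kN; interior l_c = 105 − 30 = 75 → r_n = 372 kN.
  R_n,bearing = 1·241.1 + 2·372 = 985 kN → 0.75 × 985 = 739 kN.
Bearing governs: 739 kN.

739 kN (bearing governs)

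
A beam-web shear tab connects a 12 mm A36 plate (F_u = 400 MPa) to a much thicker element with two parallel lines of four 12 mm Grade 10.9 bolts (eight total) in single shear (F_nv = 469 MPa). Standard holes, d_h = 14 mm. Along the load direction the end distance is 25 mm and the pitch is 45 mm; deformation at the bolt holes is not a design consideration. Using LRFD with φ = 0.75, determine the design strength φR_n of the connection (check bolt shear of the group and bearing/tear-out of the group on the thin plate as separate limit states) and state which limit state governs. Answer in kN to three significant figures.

Bolt shear: A_b = π·12²/4 = 113.1 mm²; R_n = 469 × 113.1 × 8 × 1 / 1000 = 424.3 kN → 0.75 × 424.3 = 318 kN.
Bearing (1.5 l_c t F_u ≤ 3.0 d t F_u): upper limit = 3.0·12·12·400 / 1000 = 172.8 kN.
  Edge l_c = 25 − 14/2 = 18 → r_n = 129.6 kN; interior l_c = 45 − 14 = 31 → r_n = 172.8 kN.
  R_n,bearing = 2·129.6 + 6·172.8 = 1296 kN → 0.75 × 1296 = 972 kN.
Bolt shear governs: 318 kN.

318 kN (bolt shear governs)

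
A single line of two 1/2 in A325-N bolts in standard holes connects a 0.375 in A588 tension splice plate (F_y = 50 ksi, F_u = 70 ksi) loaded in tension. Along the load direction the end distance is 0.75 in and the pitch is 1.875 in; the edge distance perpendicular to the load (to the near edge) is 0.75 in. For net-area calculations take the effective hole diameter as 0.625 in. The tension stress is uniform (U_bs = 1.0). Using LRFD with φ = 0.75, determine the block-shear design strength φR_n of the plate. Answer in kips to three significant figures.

Shear plane L_v = 0.75 + 1·1.875 = 2.625 in; A_gv = 2.625 × 0.375 = 0.9844 in².
A_nv = (2.625 − 1.5·0.625) × 0.375 = 0.6328 in².
A_nt = (0.75 − 0.5·0.625) × 0.375 = 0.1641 in².
0.6 F_u A_nv = 26.58 kips; 0.6 F_y A_gv = 29.53 kips → shear rupture governs the shear term.
R_n = 26.58 + 1.0 × 70 × 0.1641 = 38.06 kips.
Design strength φR_n = 0.75 × 38.06 = 28.5 kips.

28.5 kips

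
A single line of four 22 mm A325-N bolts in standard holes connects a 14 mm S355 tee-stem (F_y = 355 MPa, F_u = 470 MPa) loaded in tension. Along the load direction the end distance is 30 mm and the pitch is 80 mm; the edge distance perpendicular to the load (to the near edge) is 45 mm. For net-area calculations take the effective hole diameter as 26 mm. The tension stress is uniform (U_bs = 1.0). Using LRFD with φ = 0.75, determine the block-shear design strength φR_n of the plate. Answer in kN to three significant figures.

Shear plane L_v = 30 + 3·80 = 270 mm; A_gv = 270 × 14 = 3780 mm².
A_nv = (270 − 3.5·26) × 14 = 2506 mm².
A_nt = (45 − 0.5·26) × 14 = 448 mm².
0.6 F_u A_nv = 706.7 kN; 0.6 F_y A_gv = 805.1 kN → shear rupture governs the shear term.
R_n = 706.7 + 1.0 × 470 × 448 / 1000 = 917.3 kN.
Design strength φR_n = 0.75 × 917.3 = 688 kN.

688 kN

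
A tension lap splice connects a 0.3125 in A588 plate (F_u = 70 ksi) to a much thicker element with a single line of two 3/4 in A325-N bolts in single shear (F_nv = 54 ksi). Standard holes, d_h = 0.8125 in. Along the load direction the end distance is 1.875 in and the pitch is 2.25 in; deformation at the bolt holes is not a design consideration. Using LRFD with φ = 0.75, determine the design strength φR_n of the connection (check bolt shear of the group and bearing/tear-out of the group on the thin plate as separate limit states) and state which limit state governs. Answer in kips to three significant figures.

35.8 kips (bolt shear governs)

Bolt shear: A_b = π·0.75²/4 = 0.4418 in²; R_n = 54 × 0.4418 × 2 × 1 = 47.71 kips → 0.75 × 47.71 = 35.8 kips.
Bearing (1.5 l_c t F_u ≤ 3.0 d t F_u): upper limit = 3.0·0.75·0.3125·70 = 49.22 kips.
  Edge l_c = 1.875 − 0.8125/2 = 1.469 → r_n = 48.19 kips; interior l_c = 2.25 − 0.8125 = 1.438 → r_n = 47.17 kips.
  R_n,bearing = 1·48.19 + 1·47.17 = 95.36 kips → 0.75 × 95.36 = 71.5 kips.
Bolt shear governs: 35.8 kips.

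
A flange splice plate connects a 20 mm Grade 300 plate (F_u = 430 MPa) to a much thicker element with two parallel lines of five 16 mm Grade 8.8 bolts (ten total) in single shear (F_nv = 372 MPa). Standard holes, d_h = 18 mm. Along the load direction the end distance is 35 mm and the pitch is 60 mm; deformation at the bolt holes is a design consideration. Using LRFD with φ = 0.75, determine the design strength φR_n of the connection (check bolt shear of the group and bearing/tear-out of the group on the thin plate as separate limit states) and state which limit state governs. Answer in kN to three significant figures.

Bolt shear: A_b = π·16²/4 = 201.1 mm²; R_n = 372 × 201.1 × 10 × 1 / 1000 = 748 kN → 0.75 × 748 = 561 kN.
Bearing (1.2 l_c t F_u ≤ 2.4 d t F_u): upper limit = 2.4·16·20·430 / 1000 = 330.2 kN.
  Edge l_c = 35 − 18/2 = 26 → r_n = 268.3 kN; interior l_c = 60 − 18 = 42 → r_n = 330.2 kN.
  R_n,bearing = 2·268.3 + 8·330.2 = 3179 kN → 0.75 × 3179 = 2380 kN.
Bolt shear governs: 561 kN.

561 kN (bolt shear governs)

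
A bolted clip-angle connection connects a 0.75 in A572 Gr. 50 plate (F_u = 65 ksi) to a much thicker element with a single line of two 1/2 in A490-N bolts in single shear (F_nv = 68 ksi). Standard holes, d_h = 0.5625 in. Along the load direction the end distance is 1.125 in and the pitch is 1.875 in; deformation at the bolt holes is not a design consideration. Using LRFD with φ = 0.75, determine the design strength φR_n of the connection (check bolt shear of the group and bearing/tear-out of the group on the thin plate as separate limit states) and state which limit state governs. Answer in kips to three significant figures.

20 kips (bolt shear governs)

Bolt shear: A_b = π·0.5²/4 = 0.1963 in²; R_n = 68 × 0.1963 × 2 × 1 = 26.7 kips → 0.75 × 26.7 = 20 kips.
Bearing (1.5 l_c t F_u ≤ 3.0 d t F_u): upper limit = 3.0·0.5·0.75·65 = 73.12 kips.
  Edge l_c = 1.125 − 0.5625/2 = 0.8438 → r_n = 61.7 kips; interior l_c = 1.875 − 0.5625 = 1.312 → r_n = 73.12 kips.
  R_n,bearing = 1·61.7 + 1·73.12 = 134.8 kips → 0.75 × 134.8 = 101 kips.
Bolt shear governs: 20 kips.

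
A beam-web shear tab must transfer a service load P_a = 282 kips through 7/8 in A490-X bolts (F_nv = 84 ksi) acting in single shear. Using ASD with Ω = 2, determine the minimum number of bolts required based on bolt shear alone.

12 bolts

A_b = π·0.875²/4 = 0.6013 in².
Per-bolt allowable strength R_n/Ω = 84 × 0.6013 × 1 / 2 = 25.26 kips.
n ≥ 282 / 25.26 = 11.17 → use 12 bolts.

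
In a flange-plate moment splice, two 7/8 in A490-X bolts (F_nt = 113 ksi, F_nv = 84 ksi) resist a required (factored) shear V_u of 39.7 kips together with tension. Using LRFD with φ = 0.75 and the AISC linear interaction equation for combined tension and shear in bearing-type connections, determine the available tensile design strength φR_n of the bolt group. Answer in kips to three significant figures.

A_b = π·0.875²/4 = 0.6013 in²; f_rv = 39.7 / (2 × 0.6013) = 33.01 ksi.
F'_nt = 1.3 F_nt − (F_nt / φF_nv) f_rv = 1.3·113 − (113/(0.75·84))·33.01 = 87.69 ksi, capped at F_nt → F'_nt = 87.69 ksi.
R_n = F'_nt · A_b · n = 87.69 × 0.6013 × 2 = 105.5 kips.
Design strength φR_n = 0.75 × 105.5 = 79.1 kips.

79.1 kips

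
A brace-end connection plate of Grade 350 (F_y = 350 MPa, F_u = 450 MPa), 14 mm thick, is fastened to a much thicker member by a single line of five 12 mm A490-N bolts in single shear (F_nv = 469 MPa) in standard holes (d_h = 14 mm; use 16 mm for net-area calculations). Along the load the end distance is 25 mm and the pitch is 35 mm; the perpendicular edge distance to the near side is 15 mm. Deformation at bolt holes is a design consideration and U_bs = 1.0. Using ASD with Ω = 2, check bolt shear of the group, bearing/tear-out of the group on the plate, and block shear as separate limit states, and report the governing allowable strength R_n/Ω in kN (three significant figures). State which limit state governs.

133 kN (bolt shear governs)

Bolt shear: A_b = π·12²/4 = 113.1 mm²; R_n = 469 × 113.1 × 5 × 1 / 1000 = 265.2 kN → 265.2 / 2 = 133 kN.
Bearing: edge l_c = 18, r_n = 136.1 kN; interior l_c = 21, r_n = 158.8 kN; R_n = 136.1 + 4·158.8 = 771.1 kN → 386 kN.
Block shear: A_gv = 2310, A_nv = 1302, A_nt = 98 mm²; R_n = min(0.6F_uA_nv, 0.6F_yA_gv) + U_bs·F_u·A_nt = 395.6 kN → 198 kN.
Bolt shear governs: 133 kN.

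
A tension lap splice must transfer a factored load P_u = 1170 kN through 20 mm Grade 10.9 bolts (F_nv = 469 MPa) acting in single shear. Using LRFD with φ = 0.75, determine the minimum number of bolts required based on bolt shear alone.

A_b = π·20²/4 = 314.2 mm².
Per-bolt design strength φR_n = 0.75 × 469 × 314.2 × 1 / 1000 = 110.5 kN.
n ≥ 1170 / 110.5 = 10.59 → use 11 bolts.

11 bolts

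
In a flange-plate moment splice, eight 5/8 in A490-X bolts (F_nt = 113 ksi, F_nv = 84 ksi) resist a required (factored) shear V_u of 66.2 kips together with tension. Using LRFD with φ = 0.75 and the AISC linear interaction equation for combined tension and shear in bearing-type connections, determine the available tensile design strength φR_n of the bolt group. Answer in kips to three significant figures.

A_b = π·0.625²/4 = 0.3068 in²; f_rv = 66.2 / (8 × 0.3068) = 26.97 ksi.
F'_nt = 1.3 F_nt − (F_nt / φF_nv) f_rv = 1.3·113 − (113/(0.75·84))·26.97 = 98.52 ksi, capped at F_nt → F'_nt = 98.52 ksi.
R_n = F'_nt · A_b · n = 98.52 × 0.3068 × 8 = 241.8 kips.
Design strength φR_n = 0.75 × 241.8 = 181 kips.

181 kips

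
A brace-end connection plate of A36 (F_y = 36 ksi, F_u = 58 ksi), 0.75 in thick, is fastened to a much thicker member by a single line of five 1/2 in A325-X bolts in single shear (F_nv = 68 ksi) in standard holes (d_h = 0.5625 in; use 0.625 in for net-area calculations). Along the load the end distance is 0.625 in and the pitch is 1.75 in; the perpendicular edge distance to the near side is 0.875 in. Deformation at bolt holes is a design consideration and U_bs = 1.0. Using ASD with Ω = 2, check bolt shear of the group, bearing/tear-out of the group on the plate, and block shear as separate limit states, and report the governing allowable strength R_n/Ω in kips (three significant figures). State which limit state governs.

33.4 kips (bolt shear governs)

Bolt shear: A_b = π·0.5²/4 = 0.1963 in²; R_n = 68 × 0.1963 × 5 × 1 = 66.76 kips → 66.76 / 2 = 33.4 kips.
Bearing: edge l_c = 0.3438, r_n = 17.94 kips; interior l_c = 1.188, r_n = 52.2 kips; R_n = 17.94 + 4·52.2 = 226.7 kips → 113 kips.
Block shear: A_gv = 5.719, A_nv = 3.609, A_nt = 0.4219 in²; R_n = min(0.6F_uA_nv, 0.6F_yA_gv) + U_bs·F_u·A_nt = 148 kips → 74 kips.
Bolt shear governs: 33.4 kips.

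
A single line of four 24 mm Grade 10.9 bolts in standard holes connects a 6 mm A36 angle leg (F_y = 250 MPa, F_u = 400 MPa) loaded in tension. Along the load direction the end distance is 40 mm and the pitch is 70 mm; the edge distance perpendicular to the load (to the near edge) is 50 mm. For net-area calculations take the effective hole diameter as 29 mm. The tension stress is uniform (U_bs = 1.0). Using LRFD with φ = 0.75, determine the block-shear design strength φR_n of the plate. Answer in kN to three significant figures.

Shear plane L_v = 40 + 3·70 = 250 mm; A_gv = 250 × 6 = 1500 mm².
A_nv = (250 − 3.5·29) × 6 = 891 mm².
A_nt = (50 − 0.5·29) × 6 = 213 mm².
0.6 F_u A_nv = 213.8 kN; 0.6 F_y A_gv = 225 kN → shear rupture governs the shear term.
R_n = 213.8 + 1.0 × 400 × 213 / 1000 = 299 kN.
Design strength φR_n = 0.75 × 299 = 224 kN.

224 kN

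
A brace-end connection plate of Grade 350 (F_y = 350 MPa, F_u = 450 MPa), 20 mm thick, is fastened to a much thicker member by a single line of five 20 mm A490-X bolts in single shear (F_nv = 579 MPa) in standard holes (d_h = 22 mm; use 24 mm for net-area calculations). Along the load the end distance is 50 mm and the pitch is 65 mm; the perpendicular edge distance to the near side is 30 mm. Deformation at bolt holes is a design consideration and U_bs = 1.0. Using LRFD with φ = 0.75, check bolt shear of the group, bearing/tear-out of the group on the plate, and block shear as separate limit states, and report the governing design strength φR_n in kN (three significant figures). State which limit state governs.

Bolt shear: A_b = π·20²/4 = 314.2 mm²; R_n = 579 × 314.2 × 5 × 1 / 1000 = 909.5 kN → 0.75 × 909.5 = 682 kN.
Bearing: edge l_c = 39, r_n = 421.2 kN; interior l_c = 43, r_n = 432 kN; R_n = 421.2 + 4·432 = 2149 kN → 1610 kN.
Block shear: A_gv = 6200, A_nv = 4040, A_nt = 360 mm²; R_n = min(0.6F_uA_nv, 0.6F_yA_gv) + U_bs·F_u·A_nt = 1253 kN → 940 kN.
Bolt shear governs: 682 kN.

682 kN (bolt shear governs)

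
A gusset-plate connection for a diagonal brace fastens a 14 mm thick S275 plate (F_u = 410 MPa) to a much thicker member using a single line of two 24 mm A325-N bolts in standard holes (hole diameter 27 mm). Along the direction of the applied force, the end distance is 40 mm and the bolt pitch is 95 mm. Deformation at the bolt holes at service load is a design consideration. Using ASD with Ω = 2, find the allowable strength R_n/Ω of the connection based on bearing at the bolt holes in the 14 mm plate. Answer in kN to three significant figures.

Per bolt r_n = 1.2 l_c t F_u ≤ 2.4 d t F_u; upper limit = 2.4 × 24 × 14 × 410 / 1000 = 330.6 kN.
Edge bolt: l_c = 40 − 27/2 = 26.5 mm → 1.2 × 26.5 × 14 × 410 / 1000 = 182.5 → r_n = 182.5 kN.
Interior bolts: l_c = 95 − 27 = 68 mm → 1.2 × 68 × 14 × 410 / 1000 = 468.4 → r_n = 330.6 kN.
R_n = 1 × 182.5 + 1 × 330.6 = 513.2 kN.
Allowable strength R_n/Ω = 513.2 / 2 = 257 kN.

257 kN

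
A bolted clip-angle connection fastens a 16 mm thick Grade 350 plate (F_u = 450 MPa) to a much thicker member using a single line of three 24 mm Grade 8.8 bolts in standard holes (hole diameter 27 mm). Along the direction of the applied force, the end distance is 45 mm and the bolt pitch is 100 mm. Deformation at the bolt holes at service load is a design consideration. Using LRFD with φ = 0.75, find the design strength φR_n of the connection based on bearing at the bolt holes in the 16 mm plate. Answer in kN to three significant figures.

Per bolt r_n = 1.2 l_c t F_u ≤ 2.4 d t F_u; upper limit = 2.4 × 24 × 16 × 450 / 1000 = 414.7 kN.
Edge bolt: l_c = 45 − 27/2 = 31.5 mm → 1.2 × 31.5 × 16 × 450 / 1000 = 272.2 → r_n = 272.2 kN.
Interior bolts: l_c = 100 − 27 = 73 mm → 1.2 × 73 × 16 × 450 / 1000 = 630.7 → r_n = 414.7 kN.
R_n = 1 × 272.2 + 2 × 414.7 = 1102 kN.
Design strength φR_n = 0.75 × 1102 = 826 kN.

826 kN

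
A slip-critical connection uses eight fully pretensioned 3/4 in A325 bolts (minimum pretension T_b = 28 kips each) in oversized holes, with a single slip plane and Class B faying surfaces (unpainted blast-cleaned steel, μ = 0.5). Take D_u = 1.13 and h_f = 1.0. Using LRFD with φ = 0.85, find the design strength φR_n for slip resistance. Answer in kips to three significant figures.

R_n = μ · D_u · h_f · T_b · n_s · n_b = 0.5 × 1.13 × 1.0 × 28 × 1 × 8 = 126.6 kips.
Design strength φR_n = 0.85 × 126.6 = 108 kips.

108 kips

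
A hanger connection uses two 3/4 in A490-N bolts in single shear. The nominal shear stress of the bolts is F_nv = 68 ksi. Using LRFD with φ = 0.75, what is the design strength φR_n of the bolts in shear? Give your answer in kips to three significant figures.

45.1 kips

A_b = π × 0.75² / 4 = 0.4418 in².
R_n = F_nv · A_b · n · n_s = 68 × 0.4418 × 2 × 1 = 60.08 kips.
Design strength φR_n = 0.75 × 60.08 = 45.1 kips.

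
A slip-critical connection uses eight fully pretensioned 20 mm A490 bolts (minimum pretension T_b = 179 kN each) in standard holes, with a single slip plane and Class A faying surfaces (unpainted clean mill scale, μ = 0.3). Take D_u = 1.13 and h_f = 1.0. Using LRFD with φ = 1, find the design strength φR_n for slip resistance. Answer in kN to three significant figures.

R_n = μ · D_u · h_f · T_b · n_s · n_b = 0.3 × 1.13 × 1.0 × 179 × 1 × 8 = 485.4 kN.
Design strength φR_n = 1 × 485.4 = 485 kN.

485 kN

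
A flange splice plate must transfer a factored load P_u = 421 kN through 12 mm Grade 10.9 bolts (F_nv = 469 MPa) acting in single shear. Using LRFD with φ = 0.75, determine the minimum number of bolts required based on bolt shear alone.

11 bolts

A_b = π·12²/4 = 113.1 mm².
Per-bolt design strength φR_n = 0.75 × 469 × 113.1 × 1 / 1000 = 39.78 kN.
n ≥ 421 / 39.78 = 10.58 → use 11 bolts.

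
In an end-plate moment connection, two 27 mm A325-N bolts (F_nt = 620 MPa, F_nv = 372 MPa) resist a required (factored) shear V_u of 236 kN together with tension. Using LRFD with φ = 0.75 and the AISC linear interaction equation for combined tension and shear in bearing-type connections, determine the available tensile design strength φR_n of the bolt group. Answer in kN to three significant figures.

A_b = π·27²/4 = 572.6 mm²; f_rv = 236 × 1000 / (2 × 572.6) = 206.1 MPa.
F'_nt = 1.3 F_nt − (F_nt / φF_nv) f_rv = 1.3·620 − (620/(0.75·372))·206.1 = 348 MPa, capped at F_nt → F'_nt = 348 MPa.
R_n = F'_nt · A_b · n = 348 × 572.6 × 2 / 1000 = 398.5 kN.
Design strength φR_n = 0.75 × 398.5 = 299 kN.

299 kN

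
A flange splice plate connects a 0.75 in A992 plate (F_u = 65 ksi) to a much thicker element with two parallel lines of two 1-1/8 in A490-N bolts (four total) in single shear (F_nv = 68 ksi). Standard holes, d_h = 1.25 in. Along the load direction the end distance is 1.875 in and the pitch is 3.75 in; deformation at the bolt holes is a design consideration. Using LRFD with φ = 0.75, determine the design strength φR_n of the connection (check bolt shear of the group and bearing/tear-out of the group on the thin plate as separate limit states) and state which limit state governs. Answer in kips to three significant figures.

Bolt shear: A_b = π·1.125²/4 = 0.994 in²; R_n = 68 × 0.994 × 4 × 1 = 270.4 kips → 0.75 × 270.4 = 203 kips.
Bearing (1.2 l_c t F_u ≤ 2.4 d t F_u): upper limit = 2.4·1.125·0.75·65 = 131.6 kips.
  Edge l_c = 1.875 − 1.25/2 = 1.25 → r_n = 73.12 kips; interior l_c = 3.75 − 1.25 = 2.5 → r_n = 131.6 kips.
  R_n,bearing = 2·73.12 + 2·131.6 = 409.5 kips → 0.75 × 409.5 = 307 kips.
Bolt shear governs: 203 kips.

203 kips (bolt shear governs)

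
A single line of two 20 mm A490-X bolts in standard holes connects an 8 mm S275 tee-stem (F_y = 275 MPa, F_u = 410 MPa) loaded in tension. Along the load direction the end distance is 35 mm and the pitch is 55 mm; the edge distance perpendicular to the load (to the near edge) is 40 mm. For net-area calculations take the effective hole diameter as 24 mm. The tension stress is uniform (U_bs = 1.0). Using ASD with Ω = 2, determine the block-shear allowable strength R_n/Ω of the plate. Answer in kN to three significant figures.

Shear plane L_v = 35 + 1·55 = 90 mm; A_gv = 90 × 8 = 720 mm².
A_nv = (90 − 1.5·24) × 8 = 432 mm².
A_nt = (40 − 0.5·24) × 8 = 224 mm².
0.6 F_u A_nv = 106.3 kN; 0.6 F_y A_gv = 118.8 kN → shear rupture governs the shear term.
R_n = 106.3 + 1.0 × 410 × 224 / 1000 = 198.1 kN.
Allowable strength R_n/Ω = 198.1 / 2 = 99.1 kN.

99.1 kN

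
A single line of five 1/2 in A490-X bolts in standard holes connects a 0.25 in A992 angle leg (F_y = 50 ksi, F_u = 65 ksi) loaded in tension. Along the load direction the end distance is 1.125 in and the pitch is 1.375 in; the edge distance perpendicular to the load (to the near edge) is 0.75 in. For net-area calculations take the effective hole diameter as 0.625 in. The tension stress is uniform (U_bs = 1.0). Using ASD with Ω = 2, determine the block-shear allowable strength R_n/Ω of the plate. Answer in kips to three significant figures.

22.1 kips

Shear plane L_v = 1.125 + 4·1.375 = 6.625 in; A_gv = 6.625 × 0.25 = 1.656 in².
A_nv = (6.625 − 4.5·0.625) × 0.25 = 0.9531 in².
A_nt = (0.75 − 0.5·0.625) × 0.25 = 0.1094 in².
0.6 F_u A_nv = 37.17 kips; 0.6 F_y A_gv = 49.69 kips → shear rupture governs the shear term.
R_n = 37.17 + 1.0 × 65 × 0.1094 = 44.28 kips.
Allowable strength R_n/Ω = 44.28 / 2 = 22.1 kips.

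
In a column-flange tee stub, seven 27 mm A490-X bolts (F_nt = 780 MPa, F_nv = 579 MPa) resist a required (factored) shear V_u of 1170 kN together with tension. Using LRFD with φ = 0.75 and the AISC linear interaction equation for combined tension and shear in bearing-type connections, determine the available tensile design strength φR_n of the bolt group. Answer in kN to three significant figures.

1470 kN

A_b = π·27²/4 = 572.6 mm²; f_rv = 1170 × 1000 / (7 × 572.6) = 291.9 MPa.
F'_nt = 1.3 F_nt − (F_nt / φF_nv) f_rv = 1.3·780 − (780/(0.75·579))·291.9 = 489.6 MPa, capped at F_nt → F'_nt = 489.6 MPa.
R_n = F'_nt · A_b · n = 489.6 × 572.6 × 7 / 1000 = 1962 kN.
Design strength φR_n = 0.75 × 1962 = 1470 kN.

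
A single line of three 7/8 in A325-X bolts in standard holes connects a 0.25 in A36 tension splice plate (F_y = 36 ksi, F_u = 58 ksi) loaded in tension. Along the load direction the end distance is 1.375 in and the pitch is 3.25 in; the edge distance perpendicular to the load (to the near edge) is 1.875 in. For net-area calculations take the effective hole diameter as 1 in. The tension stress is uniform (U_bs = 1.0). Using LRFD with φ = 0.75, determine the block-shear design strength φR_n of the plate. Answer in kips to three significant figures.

Shear plane L_v = 1.375 + 2·3.25 = 7.875 in; A_gv = 7.875 × 0.25 = 1.969 in².
A_nv = (7.875 − 2.5·1) × 0.25 = 1.344 in².
A_nt = (1.875 − 0.5·1) × 0.25 = 0.3438 in².
0.6 F_u A_nv = 46.76 kips; 0.6 F_y A_gv = 42.52 kips → shear yielding governs the shear term.
R_n = 42.52 + 1.0 × 58 × 0.3438 = 62.46 kips.
Design strength φR_n = 0.75 × 62.46 = 46.8 kips.

46.8 kips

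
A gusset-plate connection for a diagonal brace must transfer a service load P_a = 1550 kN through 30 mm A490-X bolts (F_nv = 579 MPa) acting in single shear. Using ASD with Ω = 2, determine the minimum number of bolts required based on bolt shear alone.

8 bolts

A_b = π·30²/4 = 706.9 mm².
Per-bolt allowable strength R_n/Ω = 579 × 706.9 × 1 / 1000 / 2 = 204.6 kN.
n ≥ 1550 / 204.6 = 7.574 → use 8 bolts.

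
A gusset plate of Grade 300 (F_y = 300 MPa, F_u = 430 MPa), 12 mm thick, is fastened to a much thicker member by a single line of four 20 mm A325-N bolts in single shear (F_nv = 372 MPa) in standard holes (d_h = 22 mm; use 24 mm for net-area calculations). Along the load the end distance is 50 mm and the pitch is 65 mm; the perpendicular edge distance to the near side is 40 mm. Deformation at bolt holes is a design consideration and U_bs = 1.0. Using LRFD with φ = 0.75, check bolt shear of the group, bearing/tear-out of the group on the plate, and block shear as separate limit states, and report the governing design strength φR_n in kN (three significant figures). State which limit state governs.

Bolt shear: A_b = π·20²/4 = 314.2 mm²; R_n = 372 × 314.2 × 4 × 1 / 1000 = 467.5 kN → 0.75 × 467.5 = 351 kN.
Bearing: edge l_c = 39, r_n = 241.5 kN; interior l_c = 43, r_n = 247.7 kN; R_n = 241.5 + 3·247.7 = 984.5 kN → 738 kN.
Block shear: A_gv = 2940, A_nv = 1932, A_nt = 336 mm²; R_n = min(0.6F_uA_nv, 0.6F_yA_gv) + U_bs·F_u·A_nt = 642.9 kN → 482 kN.
Bolt shear governs: 351 kN.

351 kN (bolt shear governs)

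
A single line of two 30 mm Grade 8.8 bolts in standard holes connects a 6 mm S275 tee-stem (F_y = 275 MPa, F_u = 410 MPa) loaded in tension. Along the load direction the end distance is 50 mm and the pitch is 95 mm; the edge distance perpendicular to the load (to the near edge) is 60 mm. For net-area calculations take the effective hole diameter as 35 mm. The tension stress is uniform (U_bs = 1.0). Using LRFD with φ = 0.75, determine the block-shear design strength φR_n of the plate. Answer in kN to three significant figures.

Shear plane L_v = 50 + 1·95 = 145 mm; A_gv = 145 × 6 = 870 mm².
A_nv = (145 − 1.5·35) × 6 = 555 mm².
A_nt = (60 − 0.5·35) × 6 = 255 mm².
0.6 F_u A_nv = 136.5 kN; 0.6 F_y A_gv = 143.6 kN → shear rupture governs the shear term.
R_n = 136.5 + 1.0 × 410 × 255 / 1000 = 241.1 kN.
Design strength φR_n = 0.75 × 241.1 = 181 kN.

181 kN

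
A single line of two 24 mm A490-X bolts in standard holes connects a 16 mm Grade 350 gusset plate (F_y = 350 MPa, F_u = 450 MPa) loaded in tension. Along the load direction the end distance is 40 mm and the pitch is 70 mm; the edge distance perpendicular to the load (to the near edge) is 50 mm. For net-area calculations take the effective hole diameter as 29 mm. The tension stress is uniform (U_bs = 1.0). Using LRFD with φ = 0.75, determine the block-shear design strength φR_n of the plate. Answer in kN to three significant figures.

407 kN

Shear plane L_v = 40 + 1·70 = 110 mm; A_gv = 110 × 16 = 1760 mm².
A_nv = (110 − 1.5·29) × 16 = 1064 mm².
A_nt = (50 − 0.5·29) × 16 = 568 mm².
0.6 F_u A_nv = 287.3 kN; 0.6 F_y A_gv = 369.6 kN → shear rupture governs the shear term.
R_n = 287.3 + 1.0 × 450 × 568 / 1000 = 542.9 kN.
Design strength φR_n = 0.75 × 542.9 = 407 kN.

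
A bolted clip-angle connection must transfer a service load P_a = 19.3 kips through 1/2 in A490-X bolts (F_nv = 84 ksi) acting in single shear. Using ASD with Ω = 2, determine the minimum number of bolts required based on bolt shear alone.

3 bolts

A_b = π·0.5²/4 = 0.1963 in².
Per-bolt allowable strength R_n/Ω = 84 × 0.1963 × 1 / 2 = 8.247 kips.
n ≥ 19.3 / 8.247 = 2.34 → use 3 bolts.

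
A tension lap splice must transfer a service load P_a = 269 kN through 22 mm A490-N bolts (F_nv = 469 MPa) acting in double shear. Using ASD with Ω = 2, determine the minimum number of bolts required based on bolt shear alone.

2 bolts

A_b = π·22²/4 = 380.1 mm².
Per-bolt allowable strength R_n/Ω = 469 × 380.1 × 2 / 1000 / 2 = 178.3 kN.
n ≥ 269 / 178.3 = 1.509 → use 2 bolts.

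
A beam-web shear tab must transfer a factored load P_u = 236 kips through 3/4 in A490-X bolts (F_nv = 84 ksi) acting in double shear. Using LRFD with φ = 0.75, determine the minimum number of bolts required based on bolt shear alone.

5 bolts

A_b = π·0.75²/4 = 0.4418 in².
Per-bolt design strength φR_n = 0.75 × 84 × 0.4418 × 2 = 55.67 kips.
n ≥ 236 / 55.67 = 4.24 → use 5 bolts.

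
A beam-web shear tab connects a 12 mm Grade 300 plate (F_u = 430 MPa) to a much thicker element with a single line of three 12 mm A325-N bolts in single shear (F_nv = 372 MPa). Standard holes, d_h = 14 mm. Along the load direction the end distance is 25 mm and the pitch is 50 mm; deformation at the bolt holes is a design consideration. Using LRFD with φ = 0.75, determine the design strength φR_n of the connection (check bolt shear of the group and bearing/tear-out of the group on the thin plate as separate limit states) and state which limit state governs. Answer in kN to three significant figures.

Bolt shear: A_b = π·12²/4 = 113.1 mm²; R_n = 372 × 113.1 × 3 × 1 / 1000 = 126.2 kN → 0.75 × 126.2 = 94.7 kN.
Bearing (1.2 l_c t F_u ≤ 2.4 d t F_u): upper limit = 2.4·12·12·430 / 1000 = 148.6 kN.
  Edge l_c = 25 − 14/2 = 18 → r_n = 111.5 kN; interior l_c = 50 − 14 = 36 → r_n = 148.6 kN.
  R_n,bearing = 1·111.5 + 2·148.6 = 408.7 kN → 0.75 × 408.7 = 307 kN.
Bolt shear governs: 94.7 kN.

94.7 kN (bolt shear governs)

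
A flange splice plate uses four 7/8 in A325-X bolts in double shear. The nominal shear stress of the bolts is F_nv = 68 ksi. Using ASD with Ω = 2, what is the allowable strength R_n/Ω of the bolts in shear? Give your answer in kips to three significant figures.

A_b = π × 0.875² / 4 = 0.6013 in².
R_n = F_nv · A_b · n · n_s = 68 × 0.6013 × 4 × 2 = 327.1 kips.
Allowable strength R_n/Ω = 327.1 / 2 = 164 kips.

164 kips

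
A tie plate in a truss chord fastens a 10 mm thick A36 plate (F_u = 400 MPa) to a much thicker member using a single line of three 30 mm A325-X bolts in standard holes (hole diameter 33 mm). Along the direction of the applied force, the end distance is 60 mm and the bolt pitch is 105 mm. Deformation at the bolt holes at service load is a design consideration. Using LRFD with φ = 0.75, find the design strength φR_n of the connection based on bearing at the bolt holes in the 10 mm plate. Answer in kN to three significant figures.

589 kN

Per bolt r_n = 1.2 l_c t F_u ≤ 2.4 d t F_u; upper limit = 2.4 × 30 × 10 × 400 / 1000 = 288 kN.
Edge bolt: l_c = 60 − 33/2 = 43.5 mm → 1.2 × 43.5 × 10 × 400 / 1000 = 208.8 → r_n = 208.8 kN.
Interior bolts: l_c = 105 − 33 = 72 mm → 1.2 × 72 × 10 × 400 / 1000 = 345.6 → r_n = 288 kN.
R_n = 1 × 208.8 + 2 × 288 = 784.8 kN.
Design strength φR_n = 0.75 × 784.8 = 589 kN.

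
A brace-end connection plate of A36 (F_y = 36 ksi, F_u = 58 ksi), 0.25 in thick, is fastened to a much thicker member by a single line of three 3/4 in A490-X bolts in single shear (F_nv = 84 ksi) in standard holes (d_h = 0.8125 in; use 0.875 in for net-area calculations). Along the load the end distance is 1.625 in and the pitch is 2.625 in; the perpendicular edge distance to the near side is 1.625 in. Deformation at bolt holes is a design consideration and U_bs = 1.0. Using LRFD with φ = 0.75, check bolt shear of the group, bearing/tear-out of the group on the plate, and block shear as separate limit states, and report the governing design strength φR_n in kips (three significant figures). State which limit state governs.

40.8 kips (block shear governs)

Bolt shear: A_b = π·0.75²/4 = 0.4418 in²; R_n = 84 × 0.4418 × 3 × 1 = 111.3 kips → 0.75 × 111.3 = 83.5 kips.
Bearing: edge l_c = 1.219, r_n = 21.21 kips; interior l_c = 1.812, r_n = 26.1 kips; R_n = 21.21 + 2·26.1 = 73.41 kips → 55.1 kips.
Block shear: A_gv = 1.719, A_nv = 1.172, A_nt = 0.2969 in²; R_n = min(0.6F_uA_nv, 0.6F_yA_gv) + U_bs·F_u·A_nt = 54.34 kips → 40.8 kips.
Block shear governs: 40.8 kips.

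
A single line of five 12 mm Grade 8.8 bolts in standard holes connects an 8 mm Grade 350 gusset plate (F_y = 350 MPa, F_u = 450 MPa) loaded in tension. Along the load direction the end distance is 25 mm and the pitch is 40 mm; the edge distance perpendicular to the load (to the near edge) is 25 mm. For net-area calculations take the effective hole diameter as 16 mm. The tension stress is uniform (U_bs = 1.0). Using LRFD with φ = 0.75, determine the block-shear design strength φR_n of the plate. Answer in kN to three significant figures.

229 kN

Shear plane L_v = 25 + 4·40 = 185 mm; A_gv = 185 × 8 = 1480 mm².
A_nv = (185 − 4.5·16) × 8 = 904 mm².
A_nt = (25 − 0.5·16) × 8 = 136 mm².
0.6 F_u A_nv = 244.1 kN; 0.6 F_y A_gv = 310.8 kN → shear rupture governs the shear term.
R_n = 244.1 + 1.0 × 450 × 136 / 1000 = 305.3 kN.
Design strength φR_n = 0.75 × 305.3 = 229 kN.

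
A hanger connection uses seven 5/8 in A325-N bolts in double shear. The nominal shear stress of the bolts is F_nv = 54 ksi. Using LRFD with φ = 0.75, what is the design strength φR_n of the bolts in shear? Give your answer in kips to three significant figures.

174 kips

A_b = π × 0.625² / 4 = 0.3068 in².
R_n = F_nv · A_b · n · n_s = 54 × 0.3068 × 7 × 2 = 231.9 kips.
Design strength φR_n = 0.75 × 231.9 = 174 kips.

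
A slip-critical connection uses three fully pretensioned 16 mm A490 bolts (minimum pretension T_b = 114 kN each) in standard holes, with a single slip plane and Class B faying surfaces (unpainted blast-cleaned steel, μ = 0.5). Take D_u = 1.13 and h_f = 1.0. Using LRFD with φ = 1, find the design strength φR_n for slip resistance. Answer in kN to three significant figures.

R_n = μ · D_u · h_f · T_b · n_s · n_b = 0.5 × 1.13 × 1.0 × 114 × 1 × 3 = 193.2 kN.
Design strength φR_n = 1 × 193.2 = 193 kN.

193 kN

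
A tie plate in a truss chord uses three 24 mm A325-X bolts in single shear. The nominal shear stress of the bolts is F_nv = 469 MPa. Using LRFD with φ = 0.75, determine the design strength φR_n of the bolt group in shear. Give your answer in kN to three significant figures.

A_b = π × 24² / 4 = 452.4 mm².
R_n = F_nv · A_b · n · n_s = 469 × 452.4 × 3 × 1 / 1000 = 636.5 kN.
Design strength φR_n = 0.75 × 636.5 = 477 kN.

477 kN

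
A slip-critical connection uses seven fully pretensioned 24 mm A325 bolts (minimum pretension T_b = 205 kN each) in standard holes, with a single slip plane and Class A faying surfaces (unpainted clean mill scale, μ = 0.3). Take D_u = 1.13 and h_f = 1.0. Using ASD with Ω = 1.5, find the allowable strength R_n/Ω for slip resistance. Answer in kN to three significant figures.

R_n = μ · D_u · h_f · T_b · n_s · n_b = 0.3 × 1.13 × 1.0 × 205 × 1 × 7 = 486.5 kN.
Allowable strength R_n/Ω = 486.5 / 1.5 = 324 kN.

324 kN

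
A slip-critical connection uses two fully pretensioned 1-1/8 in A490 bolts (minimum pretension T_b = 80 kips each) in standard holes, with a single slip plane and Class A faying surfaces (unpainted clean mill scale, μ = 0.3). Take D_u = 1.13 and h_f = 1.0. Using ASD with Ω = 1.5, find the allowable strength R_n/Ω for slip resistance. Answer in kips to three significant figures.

36.2 kips

R_n = μ · D_u · h_f · T_b · n_s · n_b = 0.3 × 1.13 × 1.0 × 80 × 1 × 2 = 54.24 kips.
Allowable strength R_n/Ω = 54.24 / 1.5 = 36.2 kips.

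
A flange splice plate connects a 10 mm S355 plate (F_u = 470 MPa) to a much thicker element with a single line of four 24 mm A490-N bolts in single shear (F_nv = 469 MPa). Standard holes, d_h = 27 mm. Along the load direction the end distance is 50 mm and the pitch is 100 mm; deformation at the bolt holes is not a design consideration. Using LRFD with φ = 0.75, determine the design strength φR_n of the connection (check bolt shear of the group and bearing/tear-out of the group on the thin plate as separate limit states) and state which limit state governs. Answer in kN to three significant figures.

Bolt shear: A_b = π·24²/4 = 452.4 mm²; R_n = 469 × 452.4 × 4 × 1 / 1000 = 848.7 kN → 0.75 × 848.7 = 637 kN.
Bearing (1.5 l_c t F_u ≤ 3.0 d t F_u): upper limit = 3.0·24·10·470 / 1000 = 338.4 kN.
  Edge l_c = 50 − 27/2 = 36.5 → r_n = 257.3 kN; interior l_c = 100 − 27 = 73 → r_n = 338.4 kN.
  R_n,bearing = 1·257.3 + 3·338.4 = 1273 kN → 0.75 × 1273 = 954 kN.
Bolt shear governs: 637 kN.

637 kN (bolt shear governs)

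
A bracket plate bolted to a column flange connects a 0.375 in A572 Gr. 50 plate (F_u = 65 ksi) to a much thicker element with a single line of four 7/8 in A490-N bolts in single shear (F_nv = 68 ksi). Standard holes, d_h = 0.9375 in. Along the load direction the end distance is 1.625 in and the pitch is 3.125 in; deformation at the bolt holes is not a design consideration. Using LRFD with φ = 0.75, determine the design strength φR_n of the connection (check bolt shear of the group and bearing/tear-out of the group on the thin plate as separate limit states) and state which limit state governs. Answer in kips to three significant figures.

123 kips (bolt shear governs)

Bolt shear: A_b = π·0.875²/4 = 0.6013 in²; R_n = 68 × 0.6013 × 4 × 1 = 163.6 kips → 0.75 × 163.6 = 123 kips.
Bearing (1.5 l_c t F_u ≤ 3.0 d t F_u): upper limit = 3.0·0.875·0.375·65 = 63.98 kips.
  Edge l_c = 1.625 − 0.9375/2 = 1.156 → r_n = 42.28 kips; interior l_c = 3.125 − 0.9375 = 2.188 → r_n = 63.98 kips.
  R_n,bearing = 1·42.28 + 3·63.98 = 234.2 kips → 0.75 × 234.2 = 176 kips.
Bolt shear governs: 123 kips.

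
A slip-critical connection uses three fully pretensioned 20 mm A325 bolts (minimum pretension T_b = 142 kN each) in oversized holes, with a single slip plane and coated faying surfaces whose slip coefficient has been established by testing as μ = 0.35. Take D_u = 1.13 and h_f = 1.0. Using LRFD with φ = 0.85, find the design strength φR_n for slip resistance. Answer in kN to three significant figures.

143 kN

R_n = μ · D_u · h_f · T_b · n_s · n_b = 0.35 × 1.13 × 1.0 × 142 × 1 × 3 = 168.5 kN.
Design strength φR_n = 0.85 × 168.5 = 143 kN.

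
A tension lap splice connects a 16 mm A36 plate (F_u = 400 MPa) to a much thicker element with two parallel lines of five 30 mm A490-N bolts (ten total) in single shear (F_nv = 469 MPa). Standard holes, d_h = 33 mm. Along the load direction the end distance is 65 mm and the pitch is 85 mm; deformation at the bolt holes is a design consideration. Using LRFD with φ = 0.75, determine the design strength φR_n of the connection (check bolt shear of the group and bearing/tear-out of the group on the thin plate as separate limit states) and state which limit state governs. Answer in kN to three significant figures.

2490 kN (bolt shear governs)

Bolt shear: A_b = π·30²/4 = 706.9 mm²; R_n = 469 × 706.9 × 10 × 1 / 1000 = 3315 kN → 0.75 × 3315 = 2490 kN.
Bearing (1.2 l_c t F_u ≤ 2.4 d t F_u): upper limit = 2.4·30·16·400 / 1000 = 460.8 kN.
  Edge l_c = 65 − 33/2 = 48.5 → r_n = 372.5 kN; interior l_c = 85 − 33 = 52 → r_n = 399.4 kN.
  R_n,bearing = 2·372.5 + 8·399.4 = 3940 kN → 0.75 × 3940 = 2950 kN.
Bolt shear governs: 2490 kN.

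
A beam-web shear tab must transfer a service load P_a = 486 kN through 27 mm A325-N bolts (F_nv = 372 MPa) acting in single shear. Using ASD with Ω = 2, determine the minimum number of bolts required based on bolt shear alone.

5 bolts

A_b = π·27²/4 = 572.6 mm².
Per-bolt allowable strength R_n/Ω = 372 × 572.6 × 1 / 1000 / 2 = 106.5 kN.
n ≥ 486 / 106.5 = 4.564 → use 5 bolts.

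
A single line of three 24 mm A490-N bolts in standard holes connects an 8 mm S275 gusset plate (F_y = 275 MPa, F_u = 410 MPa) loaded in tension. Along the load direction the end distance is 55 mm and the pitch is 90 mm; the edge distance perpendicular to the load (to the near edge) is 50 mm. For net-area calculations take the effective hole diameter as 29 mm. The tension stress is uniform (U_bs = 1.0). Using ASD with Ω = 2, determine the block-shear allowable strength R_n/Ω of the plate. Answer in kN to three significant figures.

213 kN

Shear plane L_v = 55 + 2·90 = 235 mm; A_gv = 235 × 8 = 1880 mm².
A_nv = (235 − 2.5·29) × 8 = 1300 mm².
A_nt = (50 − 0.5·29) × 8 = 284 mm².
0.6 F_u A_nv = 319.8 kN; 0.6 F_y A_gv = 310.2 kN → shear yielding governs the shear term.
R_n = 310.2 + 1.0 × 410 × 284 / 1000 = 426.6 kN.
Allowable strength R_n/Ω = 426.6 / 2 = 213 kN.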